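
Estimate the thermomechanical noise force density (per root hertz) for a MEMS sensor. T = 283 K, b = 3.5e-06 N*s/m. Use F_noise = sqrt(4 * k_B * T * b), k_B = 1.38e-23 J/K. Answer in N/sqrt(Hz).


Step 1: Compute 4 * k_B * T * b
= 4 * 1.38e-23 * 283 * 3.5e-06
= 5.4676e-26 N^2/Hz
Step 2: F_noise = sqrt(5.4676e-26)
F_noise = 2.34e-13 N/sqrt(Hz)


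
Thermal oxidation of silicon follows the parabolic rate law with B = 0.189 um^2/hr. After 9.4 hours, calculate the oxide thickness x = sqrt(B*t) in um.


Step 1: Compute B*t = 0.189 * 9.4 = 1.7766
Step 2: x = sqrt(1.7766)
x = 1.333 um


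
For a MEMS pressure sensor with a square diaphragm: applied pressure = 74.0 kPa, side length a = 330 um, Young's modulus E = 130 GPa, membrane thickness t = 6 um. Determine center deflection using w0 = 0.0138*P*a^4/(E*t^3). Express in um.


Step 1: Convert pressure to compatible units (E is in GPa, so P in GPa).
P = 74.0 kPa = 74.0e-6 GPa
Step 2: Compute numerator: 0.0138 * P * a^4.
a^4 = 330^4 = 11859210000
numerator = 0.0138 * 74.0e-6 * 11859210000 = 1.21106e+04
Step 3: Compute denominator: E * t^3 = 130 * 6^3 = 28080
Step 4: w0 = numerator / denominator = 1.21106e+04 / 28080 = 0.4313 um


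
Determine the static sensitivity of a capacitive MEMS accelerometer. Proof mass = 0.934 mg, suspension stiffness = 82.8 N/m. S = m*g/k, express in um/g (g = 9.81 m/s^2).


Step 1: Convert mass: m = 0.934 mg = 9.34e-07 kg
Step 2: S = m * g / k = 9.34e-07 * 9.81 / 82.8
Step 3: S = 1.11e-07 m/g
Step 4: Convert to um/g: S = 0.111 um/g


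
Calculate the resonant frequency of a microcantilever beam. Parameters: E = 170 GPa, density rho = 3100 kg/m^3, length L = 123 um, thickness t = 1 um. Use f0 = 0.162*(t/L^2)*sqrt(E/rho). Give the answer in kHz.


Step 1: Convert units to SI.
t_SI = 1e-6 m, L_SI = 123e-6 m
Step 2: Calculate sqrt(E/rho).
sqrt(170e9 / 3100) = 7405.32 m/s
Step 3: Compute f0.
f0 = 0.162 * 1e-6 / (123e-6)^2 * 7405.32 = 79295.5 Hz = 79.3 kHz


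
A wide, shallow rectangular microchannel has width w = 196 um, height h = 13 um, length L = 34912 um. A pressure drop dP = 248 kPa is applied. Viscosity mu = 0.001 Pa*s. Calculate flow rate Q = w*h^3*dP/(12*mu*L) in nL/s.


Step 1: Convert all dimensions to SI (meters).
w = 196e-6 m, h = 13e-6 m, L = 34912e-6 m, dP = 248e3 Pa
Step 2: Q = w * h^3 * dP / (12 * mu * L)
Q = 196e-6 * (13e-6)^3 * 248e3 / (12 * 0.001 * 34912e-6) = 2.5490704e-10 m^3/s
Step 3: Convert Q from m^3/s to nL/s (1 m^3 = 1e12 nL, so multiply by 1e12).
Q = 254.907 nL/s


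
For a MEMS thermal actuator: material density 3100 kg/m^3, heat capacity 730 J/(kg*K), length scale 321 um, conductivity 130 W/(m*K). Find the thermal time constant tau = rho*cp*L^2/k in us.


Step 1: Convert L to m: L = 321e-6 m
Step 2: L^2 = (321e-6)^2 = 1.03041e-07 m^2
Step 3: tau = 3100 * 730 * 1.03041e-07 / 130 = 1.79370602e-03 s
Step 4: Convert to microseconds (multiply by 1e6).
tau = 1793.706 us


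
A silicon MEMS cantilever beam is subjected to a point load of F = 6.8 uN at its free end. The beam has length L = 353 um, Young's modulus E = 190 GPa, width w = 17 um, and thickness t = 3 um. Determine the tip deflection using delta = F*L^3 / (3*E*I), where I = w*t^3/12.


Step 1: Calculate the second moment of area.
I = w * t^3 / 12 = 17 * 3^3 / 12 = 38.25 um^4
Step 2: Convert E to consistent units (1 GPa = 1000 uN/um^2).
E = 190 GPa = 190000 uN/um^2
Step 3: Calculate tip deflection.
delta = F * L^3 / (3 * E * I)
delta = 6.8 * 353^3 / (3 * 190000 * 38.25)
delta = 13.7191 um


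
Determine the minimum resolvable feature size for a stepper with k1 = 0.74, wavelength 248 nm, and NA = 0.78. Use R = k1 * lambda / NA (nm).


Step 1: Identify values: k1 = 0.74, lambda = 248 nm, NA = 0.78
Step 2: R = k1 * lambda / NA
R = 0.74 * 248 / 0.78
R = 235.3 nm


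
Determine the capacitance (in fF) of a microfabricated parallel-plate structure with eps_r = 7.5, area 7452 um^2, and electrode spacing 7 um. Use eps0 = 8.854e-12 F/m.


Step 1: Convert area to m^2: A = 7452e-12 m^2
Step 2: Convert gap to m: d = 7e-6 m
Step 3: C = eps0 * eps_r * A / d
C = 8.854e-12 * 7.5 * 7452e-12 / 7e-6
Step 4: Convert to fF (multiply by 1e15).
C = 70.69 fF


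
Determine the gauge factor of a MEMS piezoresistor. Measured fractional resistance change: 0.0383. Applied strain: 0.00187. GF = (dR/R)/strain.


Step 1: Identify values.
dR/R = 0.0383, strain = 0.00187
Step 2: GF = (dR/R) / strain = 0.0383 / 0.00187
GF = 20.5


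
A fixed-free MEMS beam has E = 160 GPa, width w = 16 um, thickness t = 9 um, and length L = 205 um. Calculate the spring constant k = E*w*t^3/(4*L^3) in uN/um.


Step 1: Convert E to consistent units (1 GPa = 1000 uN/um^2).
E = 160 GPa = 160000 uN/um^2
Step 2: Compute t^3 = 9^3 = 729
Step 3: Compute L^3 = 205^3 = 8615125
Step 4: k = 160000 * 16 * 729 / (4 * 8615125)
k = 54.1559 uN/um


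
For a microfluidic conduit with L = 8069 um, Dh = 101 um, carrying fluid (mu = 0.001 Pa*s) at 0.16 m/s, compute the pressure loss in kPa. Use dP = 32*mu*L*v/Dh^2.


Step 1: Convert to SI: L = 8069e-6 m, Dh = 101e-6 m
Step 2: dP = 32 * 0.001 * 8069e-6 * 0.16 / (101e-6)^2
Step 3: dP = 4049.92 Pa
Step 4: Convert to kPa: dP = 4.05 kPa


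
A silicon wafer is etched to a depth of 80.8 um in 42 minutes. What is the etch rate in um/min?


Step 1: Etch rate = depth / time
Step 2: rate = 80.8 / 42
rate = 1.924 um/min


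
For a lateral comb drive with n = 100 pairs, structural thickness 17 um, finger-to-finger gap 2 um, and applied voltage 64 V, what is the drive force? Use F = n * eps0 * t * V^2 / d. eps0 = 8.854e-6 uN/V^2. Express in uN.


Step 1: Parameters: n=100, eps0=8.854e-6 uN/V^2, t=17 um, V=64 V, d=2 um
Step 2: V^2 = 4096
Step 3: F = 100 * 8.854e-6 * 17 * 4096 / 2
F = 30.826 uN


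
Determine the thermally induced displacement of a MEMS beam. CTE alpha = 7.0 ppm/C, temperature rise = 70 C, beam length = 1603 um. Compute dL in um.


Step 1: Convert CTE: alpha = 7.0 ppm/C = 7.0e-6 /C
Step 2: dL = 7.0e-6 * 70 * 1603
dL = 0.7855 um


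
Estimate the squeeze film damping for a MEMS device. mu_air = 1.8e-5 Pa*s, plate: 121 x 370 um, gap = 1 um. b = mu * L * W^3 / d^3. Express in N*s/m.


Step 1: Convert to SI.
L = 121e-6 m, W = 370e-6 m, d = 1e-6 m
Step 2: W^3 = (370e-6)^3 = 5.07e-11 m^3
Step 3: d^3 = (1e-6)^3 = 1.00e-18 m^3
Step 4: b = 1.8e-5 * 121e-6 * 5.07e-11 / 1.00e-18
b = 1.10e-01 N*s/m


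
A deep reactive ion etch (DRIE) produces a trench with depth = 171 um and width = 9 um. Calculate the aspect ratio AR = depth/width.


Step 1: AR = depth / width
Step 2: AR = 171 / 9
AR = 19.0


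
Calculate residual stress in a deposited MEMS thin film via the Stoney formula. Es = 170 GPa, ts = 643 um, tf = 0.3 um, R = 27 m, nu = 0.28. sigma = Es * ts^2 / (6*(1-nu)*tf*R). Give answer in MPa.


Step 1: Compute numerator: Es * ts^2 = 170 * 643^2 = 70286330 (GPa*um^2)
Step 2: Compute denominator (R in um): 6*(1-nu)*tf*R = 6*0.72*0.3*27e6 = 34992000.0 (um^2)
Step 3: sigma (GPa) = 70286330 / 34992000.0 = 2.00864e+00 GPa
Step 4: Convert to MPa (x1000): sigma = 2008.6 MPa


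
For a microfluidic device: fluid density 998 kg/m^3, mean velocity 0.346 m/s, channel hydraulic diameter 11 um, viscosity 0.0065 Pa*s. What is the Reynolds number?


Step 1: Convert Dh to meters: Dh = 11e-6 m
Step 2: Re = rho * v * Dh / mu
Re = 998 * 0.346 * 11e-6 / 0.0065
Re = 0.584


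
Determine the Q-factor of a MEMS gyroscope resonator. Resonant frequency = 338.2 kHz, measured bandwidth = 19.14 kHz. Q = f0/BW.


Step 1: Q = f0 / bandwidth
Step 2: Q = 338.2 / 19.14
Q = 17.7


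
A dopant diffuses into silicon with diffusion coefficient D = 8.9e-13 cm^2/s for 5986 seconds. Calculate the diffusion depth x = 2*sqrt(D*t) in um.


Step 1: Compute D*t = 8.9e-13 * 5986 = 5.32754e-09 cm^2
Step 2: sqrt(D*t) = 7.299e-05 cm
Step 3: x = 2 * 7.299e-05 cm = 1.4598e-04 cm
Step 4: Convert to um (1 cm = 1e4 um): x = 1.46 um


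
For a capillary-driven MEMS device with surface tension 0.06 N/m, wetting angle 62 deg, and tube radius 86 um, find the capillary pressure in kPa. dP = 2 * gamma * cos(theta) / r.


Step 1: cos(62 deg) = 0.4695
Step 2: Convert r to m: r = 86e-6 m
Step 3: dP = 2 * 0.06 * 0.4695 / 86e-6 = 655.1 Pa
Step 4: Convert Pa to kPa (divide by 1000).
dP = 0.66 kPa


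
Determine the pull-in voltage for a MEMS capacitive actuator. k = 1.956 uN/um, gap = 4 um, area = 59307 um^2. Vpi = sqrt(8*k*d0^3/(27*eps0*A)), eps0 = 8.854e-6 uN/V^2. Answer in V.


Step 1: Compute numerator: 8 * k * d0^3 = 8 * 1.956 * 4^3 = 1001.472
Step 2: Compute denominator: 27 * eps0 * A = 27 * 8.854e-6 * 59307 = 14.177813
Step 3: Vpi = sqrt(1001.472 / 14.177813)
Vpi = 8.4 V


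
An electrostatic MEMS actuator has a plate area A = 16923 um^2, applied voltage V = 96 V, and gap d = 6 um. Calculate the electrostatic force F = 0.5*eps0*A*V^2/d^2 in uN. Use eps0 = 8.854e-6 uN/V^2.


Step 1: Identify parameters.
eps0 = 8.854e-6 uN/V^2, A = 16923 um^2, V = 96 V, d = 6 um
Step 2: Compute V^2 = 96^2 = 9216
Step 3: Compute d^2 = 6^2 = 36
Step 4: F = 0.5 * 8.854e-6 * 16923 * 9216 / 36
F = 19.179 uN


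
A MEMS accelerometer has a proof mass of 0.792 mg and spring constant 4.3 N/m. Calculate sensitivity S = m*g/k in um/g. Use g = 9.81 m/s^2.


Step 1: Convert mass: m = 0.792 mg = 7.92e-07 kg
Step 2: S = m * g / k = 7.92e-07 * 9.81 / 4.3
Step 3: S = 1.81e-06 m/g
Step 4: Convert to um/g: S = 1.807 um/g


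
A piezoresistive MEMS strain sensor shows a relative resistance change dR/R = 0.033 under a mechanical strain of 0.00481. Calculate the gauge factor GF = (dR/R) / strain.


Step 1: Identify values.
dR/R = 0.033, strain = 0.00481
Step 2: GF = (dR/R) / strain = 0.033 / 0.00481
GF = 6.9


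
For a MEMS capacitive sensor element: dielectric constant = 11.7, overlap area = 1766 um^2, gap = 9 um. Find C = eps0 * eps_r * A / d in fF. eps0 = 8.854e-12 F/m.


Step 1: Convert area to m^2: A = 1766e-12 m^2
Step 2: Convert gap to m: d = 9e-6 m
Step 3: C = eps0 * eps_r * A / d
C = 8.854e-12 * 11.7 * 1766e-12 / 9e-6
Step 4: Convert to fF (multiply by 1e15).
C = 20.33 fF


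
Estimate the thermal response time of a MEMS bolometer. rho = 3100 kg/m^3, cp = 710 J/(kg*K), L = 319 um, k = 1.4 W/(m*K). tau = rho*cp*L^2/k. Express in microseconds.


Step 1: Convert L to m: L = 319e-6 m
Step 2: L^2 = (319e-6)^2 = 1.01761e-07 m^2
Step 3: tau = 3100 * 710 * 1.01761e-07 / 1.4 = 1.5998282929e-01 s
Step 4: Convert to microseconds (multiply by 1e6).
tau = 159982.829 us


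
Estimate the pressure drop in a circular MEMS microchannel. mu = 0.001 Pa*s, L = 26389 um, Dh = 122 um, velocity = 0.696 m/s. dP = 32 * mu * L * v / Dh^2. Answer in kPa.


Step 1: Convert to SI: L = 26389e-6 m, Dh = 122e-6 m
Step 2: dP = 32 * 0.001 * 26389e-6 * 0.696 / (122e-6)^2
Step 3: dP = 39487.76 Pa
Step 4: Convert to kPa: dP = 39.49 kPa


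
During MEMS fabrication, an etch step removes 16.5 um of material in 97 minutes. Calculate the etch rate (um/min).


Step 1: Etch rate = depth / time
Step 2: rate = 16.5 / 97
rate = 0.17 um/min


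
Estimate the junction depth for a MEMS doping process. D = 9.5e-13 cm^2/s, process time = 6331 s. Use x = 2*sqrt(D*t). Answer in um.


Step 1: Compute D*t = 9.5e-13 * 6331 = 6.01445e-09 cm^2
Step 2: sqrt(D*t) = 7.75529e-05 cm
Step 3: x = 2 * 7.75529e-05 cm = 1.551058e-04 cm
Step 4: Convert to um (1 cm = 1e4 um): x = 1.551 um


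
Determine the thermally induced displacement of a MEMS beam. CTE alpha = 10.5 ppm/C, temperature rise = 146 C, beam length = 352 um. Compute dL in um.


Step 1: Convert CTE: alpha = 10.5 ppm/C = 10.5e-6 /C
Step 2: dL = 10.5e-6 * 146 * 352
dL = 0.5396 um


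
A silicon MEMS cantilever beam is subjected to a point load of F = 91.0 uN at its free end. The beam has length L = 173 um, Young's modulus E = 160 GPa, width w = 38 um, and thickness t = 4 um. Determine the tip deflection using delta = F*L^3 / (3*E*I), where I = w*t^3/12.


Step 1: Calculate the second moment of area.
I = w * t^3 / 12 = 38 * 4^3 / 12 = 202.6667 um^4
Step 2: Convert E to consistent units (1 GPa = 1000 uN/um^2).
E = 160 GPa = 160000 uN/um^2
Step 3: Calculate tip deflection.
delta = F * L^3 / (3 * E * I)
delta = 91.0 * 173^3 / (3 * 160000 * 202.6667)
delta = 4.8435 um


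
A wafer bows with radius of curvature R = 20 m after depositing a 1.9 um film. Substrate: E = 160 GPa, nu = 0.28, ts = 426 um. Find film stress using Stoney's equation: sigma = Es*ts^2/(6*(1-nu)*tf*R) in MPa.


Step 1: Compute numerator: Es * ts^2 = 160 * 426^2 = 29036160 (GPa*um^2)
Step 2: Compute denominator (R in um): 6*(1-nu)*tf*R = 6*0.72*1.9*20e6 = 164160000.0 (um^2)
Step 3: sigma (GPa) = 29036160 / 164160000.0 = 1.76877e-01 GPa
Step 4: Convert to MPa (x1000): sigma = 176.9 MPa


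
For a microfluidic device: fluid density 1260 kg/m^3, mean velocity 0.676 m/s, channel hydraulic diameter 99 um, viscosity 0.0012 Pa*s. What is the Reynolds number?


Step 1: Convert Dh to meters: Dh = 99e-6 m
Step 2: Re = rho * v * Dh / mu
Re = 1260 * 0.676 * 99e-6 / 0.0012
Re = 70.27


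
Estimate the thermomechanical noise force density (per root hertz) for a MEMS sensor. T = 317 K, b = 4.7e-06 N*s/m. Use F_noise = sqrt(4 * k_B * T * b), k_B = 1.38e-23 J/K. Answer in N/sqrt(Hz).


Step 1: Compute 4 * k_B * T * b
= 4 * 1.38e-23 * 317 * 4.7e-06
= 8.2242e-26 N^2/Hz
Step 2: F_noise = sqrt(8.2242e-26)
F_noise = 2.87e-13 N/sqrt(Hz)


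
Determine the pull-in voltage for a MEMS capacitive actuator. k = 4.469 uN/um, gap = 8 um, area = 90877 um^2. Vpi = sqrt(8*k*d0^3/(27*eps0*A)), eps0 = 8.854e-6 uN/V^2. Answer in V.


Step 1: Compute numerator: 8 * k * d0^3 = 8 * 4.469 * 8^3 = 18305.024
Step 2: Compute denominator: 27 * eps0 * A = 27 * 8.854e-6 * 90877 = 21.724874
Step 3: Vpi = sqrt(18305.024 / 21.724874)
Vpi = 29.03 V


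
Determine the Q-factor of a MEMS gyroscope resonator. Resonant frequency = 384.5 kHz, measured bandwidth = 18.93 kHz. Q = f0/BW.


Step 1: Q = f0 / bandwidth
Step 2: Q = 384.5 / 18.93
Q = 20.3


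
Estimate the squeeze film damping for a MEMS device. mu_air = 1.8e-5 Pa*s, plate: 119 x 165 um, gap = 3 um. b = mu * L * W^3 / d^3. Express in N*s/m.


Step 1: Convert to SI.
L = 119e-6 m, W = 165e-6 m, d = 3e-6 m
Step 2: W^3 = (165e-6)^3 = 4.49e-12 m^3
Step 3: d^3 = (3e-6)^3 = 2.70e-17 m^3
Step 4: b = 1.8e-5 * 119e-6 * 4.49e-12 / 2.70e-17
b = 3.56e-04 N*s/m


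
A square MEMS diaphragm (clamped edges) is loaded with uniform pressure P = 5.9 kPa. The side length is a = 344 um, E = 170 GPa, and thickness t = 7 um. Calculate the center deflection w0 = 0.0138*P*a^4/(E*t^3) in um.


Step 1: Convert pressure to compatible units (E is in GPa, so P in GPa).
P = 5.9 kPa = 5.9e-6 GPa
Step 2: Compute numerator: 0.0138 * P * a^4.
a^4 = 344^4 = 14003408896
numerator = 0.0138 * 5.9e-6 * 14003408896 = 1.1402e+03
Step 3: Compute denominator: E * t^3 = 170 * 7^3 = 58310
Step 4: w0 = numerator / denominator = 1.1402e+03 / 58310 = 0.0196 um


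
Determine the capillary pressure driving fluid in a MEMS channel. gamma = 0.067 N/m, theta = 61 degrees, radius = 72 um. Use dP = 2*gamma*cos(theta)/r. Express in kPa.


Step 1: cos(61 deg) = 0.4848
Step 2: Convert r to m: r = 72e-6 m
Step 3: dP = 2 * 0.067 * 0.4848 / 72e-6 = 902.3 Pa
Step 4: Convert Pa to kPa (divide by 1000).
dP = 0.9 kPa


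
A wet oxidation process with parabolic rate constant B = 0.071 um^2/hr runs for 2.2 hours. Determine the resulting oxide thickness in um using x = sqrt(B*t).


Step 1: Compute B*t = 0.071 * 2.2 = 0.1562
Step 2: x = sqrt(0.1562)
x = 0.395 um


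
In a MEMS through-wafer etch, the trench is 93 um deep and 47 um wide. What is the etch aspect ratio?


Step 1: AR = depth / width
Step 2: AR = 93 / 47
AR = 2.0


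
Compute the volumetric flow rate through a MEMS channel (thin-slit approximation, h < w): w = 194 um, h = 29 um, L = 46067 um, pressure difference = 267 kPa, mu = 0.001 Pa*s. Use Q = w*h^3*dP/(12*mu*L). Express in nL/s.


Step 1: Convert all dimensions to SI (meters).
w = 194e-6 m, h = 29e-6 m, L = 46067e-6 m, dP = 267e3 Pa
Step 2: Q = w * h^3 * dP / (12 * mu * L)
Q = 194e-6 * (29e-6)^3 * 267e3 / (12 * 0.001 * 46067e-6) = 2.285261e-09 m^3/s
Step 3: Convert Q from m^3/s to nL/s (1 m^3 = 1e12 nL, so multiply by 1e12).
Q = 2285.261 nL/s


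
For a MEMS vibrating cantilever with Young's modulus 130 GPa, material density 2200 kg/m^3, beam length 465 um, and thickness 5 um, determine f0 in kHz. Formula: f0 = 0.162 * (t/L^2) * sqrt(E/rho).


Step 1: Convert units to SI.
t_SI = 5e-6 m, L_SI = 465e-6 m
Step 2: Calculate sqrt(E/rho).
sqrt(130e9 / 2200) = 7687.06 m/s
Step 3: Compute f0.
f0 = 0.162 * 5e-6 / (465e-6)^2 * 7687.06 = 28796.5 Hz = 28.8 kHz


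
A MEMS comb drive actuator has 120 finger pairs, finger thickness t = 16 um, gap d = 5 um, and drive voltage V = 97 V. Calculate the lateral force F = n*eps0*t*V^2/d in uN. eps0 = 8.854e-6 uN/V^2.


Step 1: Parameters: n=120, eps0=8.854e-6 uN/V^2, t=16 um, V=97 V, d=5 um
Step 2: V^2 = 9409
Step 3: F = 120 * 8.854e-6 * 16 * 9409 / 5
F = 31.99 uN


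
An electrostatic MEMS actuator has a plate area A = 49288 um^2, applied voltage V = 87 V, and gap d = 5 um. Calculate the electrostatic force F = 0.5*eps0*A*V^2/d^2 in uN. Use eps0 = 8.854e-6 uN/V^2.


Step 1: Identify parameters.
eps0 = 8.854e-6 uN/V^2, A = 49288 um^2, V = 87 V, d = 5 um
Step 2: Compute V^2 = 87^2 = 7569
Step 3: Compute d^2 = 5^2 = 25
Step 4: F = 0.5 * 8.854e-6 * 49288 * 7569 / 25
F = 66.062 uN


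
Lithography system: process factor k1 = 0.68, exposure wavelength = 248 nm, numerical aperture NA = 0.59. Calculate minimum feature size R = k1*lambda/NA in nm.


Step 1: Identify values: k1 = 0.68, lambda = 248 nm, NA = 0.59
Step 2: R = k1 * lambda / NA
R = 0.68 * 248 / 0.59
R = 285.8 nm


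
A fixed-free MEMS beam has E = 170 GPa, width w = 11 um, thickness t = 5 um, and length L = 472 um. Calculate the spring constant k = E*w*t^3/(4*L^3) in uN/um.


Step 1: Convert E to consistent units (1 GPa = 1000 uN/um^2).
E = 170 GPa = 170000 uN/um^2
Step 2: Compute t^3 = 5^3 = 125
Step 3: Compute L^3 = 472^3 = 105154048
Step 4: k = 170000 * 11 * 125 / (4 * 105154048)
k = 0.5557 uN/um


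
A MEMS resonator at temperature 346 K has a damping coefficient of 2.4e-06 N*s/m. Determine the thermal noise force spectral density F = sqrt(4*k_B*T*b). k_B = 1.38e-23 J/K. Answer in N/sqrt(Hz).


Step 1: Compute 4 * k_B * T * b
= 4 * 1.38e-23 * 346 * 2.4e-06
= 4.5838e-26 N^2/Hz
Step 2: F_noise = sqrt(4.5838e-26)
F_noise = 2.14e-13 N/sqrt(Hz)


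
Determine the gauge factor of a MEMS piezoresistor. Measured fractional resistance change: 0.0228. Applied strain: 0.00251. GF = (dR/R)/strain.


Step 1: Identify values.
dR/R = 0.0228, strain = 0.00251
Step 2: GF = (dR/R) / strain = 0.0228 / 0.00251
GF = 9.1


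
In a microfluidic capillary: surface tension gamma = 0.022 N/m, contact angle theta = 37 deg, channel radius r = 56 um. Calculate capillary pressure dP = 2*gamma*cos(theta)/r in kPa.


Step 1: cos(37 deg) = 0.7986
Step 2: Convert r to m: r = 56e-6 m
Step 3: dP = 2 * 0.022 * 0.7986 / 56e-6 = 627.5 Pa
Step 4: Convert Pa to kPa (divide by 1000).
dP = 0.63 kPa


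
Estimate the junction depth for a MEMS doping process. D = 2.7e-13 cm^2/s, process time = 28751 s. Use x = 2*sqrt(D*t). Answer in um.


Step 1: Compute D*t = 2.7e-13 * 28751 = 7.76277e-09 cm^2
Step 2: sqrt(D*t) = 8.81066e-05 cm
Step 3: x = 2 * 8.81066e-05 cm = 1.762132e-04 cm
Step 4: Convert to um (1 cm = 1e4 um): x = 1.762 um


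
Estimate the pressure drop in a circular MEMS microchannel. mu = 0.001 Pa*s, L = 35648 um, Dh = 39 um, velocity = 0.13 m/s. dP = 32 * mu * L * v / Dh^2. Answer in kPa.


Step 1: Convert to SI: L = 35648e-6 m, Dh = 39e-6 m
Step 2: dP = 32 * 0.001 * 35648e-6 * 0.13 / (39e-6)^2
Step 3: dP = 97498.80 Pa
Step 4: Convert to kPa: dP = 97.5 kPa


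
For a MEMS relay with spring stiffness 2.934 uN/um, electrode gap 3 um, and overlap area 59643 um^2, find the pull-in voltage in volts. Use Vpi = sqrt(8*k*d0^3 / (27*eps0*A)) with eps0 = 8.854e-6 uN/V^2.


Step 1: Compute numerator: 8 * k * d0^3 = 8 * 2.934 * 3^3 = 633.744
Step 2: Compute denominator: 27 * eps0 * A = 27 * 8.854e-6 * 59643 = 14.258136
Step 3: Vpi = sqrt(633.744 / 14.258136)
Vpi = 6.67 V


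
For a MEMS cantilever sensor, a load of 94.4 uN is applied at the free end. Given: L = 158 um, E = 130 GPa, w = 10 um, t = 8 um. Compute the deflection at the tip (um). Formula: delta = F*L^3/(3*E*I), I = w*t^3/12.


Step 1: Calculate the second moment of area.
I = w * t^3 / 12 = 10 * 8^3 / 12 = 426.6667 um^4
Step 2: Convert E to consistent units (1 GPa = 1000 uN/um^2).
E = 130 GPa = 130000 uN/um^2
Step 3: Calculate tip deflection.
delta = F * L^3 / (3 * E * I)
delta = 94.4 * 158^3 / (3 * 130000 * 426.6667)
delta = 2.2376 um


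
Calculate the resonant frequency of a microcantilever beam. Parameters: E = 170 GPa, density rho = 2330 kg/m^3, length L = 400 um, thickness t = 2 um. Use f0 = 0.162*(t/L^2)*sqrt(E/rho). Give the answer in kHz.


Step 1: Convert units to SI.
t_SI = 2e-6 m, L_SI = 400e-6 m
Step 2: Calculate sqrt(E/rho).
sqrt(170e9 / 2330) = 8541.74 m/s
Step 3: Compute f0.
f0 = 0.162 * 2e-6 / (400e-6)^2 * 8541.74 = 17297.0 Hz = 17.3 kHz


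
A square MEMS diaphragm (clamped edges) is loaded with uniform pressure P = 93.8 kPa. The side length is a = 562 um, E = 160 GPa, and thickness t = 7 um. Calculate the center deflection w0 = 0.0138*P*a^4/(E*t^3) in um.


Step 1: Convert pressure to compatible units (E is in GPa, so P in GPa).
P = 93.8 kPa = 93.8e-6 GPa
Step 2: Compute numerator: 0.0138 * P * a^4.
a^4 = 562^4 = 99757432336
numerator = 0.0138 * 93.8e-6 * 99757432336 = 1.2913e+05
Step 3: Compute denominator: E * t^3 = 160 * 7^3 = 54880
Step 4: w0 = numerator / denominator = 1.2913e+05 / 54880 = 2.353 um


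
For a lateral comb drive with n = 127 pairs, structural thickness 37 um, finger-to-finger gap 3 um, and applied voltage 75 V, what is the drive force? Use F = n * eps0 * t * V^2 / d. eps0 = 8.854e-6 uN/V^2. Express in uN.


Step 1: Parameters: n=127, eps0=8.854e-6 uN/V^2, t=37 um, V=75 V, d=3 um
Step 2: V^2 = 5625
Step 3: F = 127 * 8.854e-6 * 37 * 5625 / 3
F = 78.009 uN


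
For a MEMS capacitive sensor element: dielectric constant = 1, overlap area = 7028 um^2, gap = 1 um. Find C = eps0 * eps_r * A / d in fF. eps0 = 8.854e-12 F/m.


Step 1: Convert area to m^2: A = 7028e-12 m^2
Step 2: Convert gap to m: d = 1e-6 m
Step 3: C = eps0 * eps_r * A / d
C = 8.854e-12 * 1 * 7028e-12 / 1e-6
Step 4: Convert to fF (multiply by 1e15).
C = 62.23 fF


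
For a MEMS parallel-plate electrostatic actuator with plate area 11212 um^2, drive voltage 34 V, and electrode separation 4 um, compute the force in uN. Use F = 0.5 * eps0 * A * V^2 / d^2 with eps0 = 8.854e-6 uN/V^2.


Step 1: Identify parameters.
eps0 = 8.854e-6 uN/V^2, A = 11212 um^2, V = 34 V, d = 4 um
Step 2: Compute V^2 = 34^2 = 1156
Step 3: Compute d^2 = 4^2 = 16
Step 4: F = 0.5 * 8.854e-6 * 11212 * 1156 / 16
F = 3.586 uN


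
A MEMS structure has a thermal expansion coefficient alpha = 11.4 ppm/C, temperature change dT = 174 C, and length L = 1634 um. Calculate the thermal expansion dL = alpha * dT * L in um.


Step 1: Convert CTE: alpha = 11.4 ppm/C = 11.4e-6 /C
Step 2: dL = 11.4e-6 * 174 * 1634
dL = 3.2412 um


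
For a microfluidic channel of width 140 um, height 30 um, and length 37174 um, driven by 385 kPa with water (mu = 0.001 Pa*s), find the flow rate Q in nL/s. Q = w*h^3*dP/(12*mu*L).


Step 1: Convert all dimensions to SI (meters).
w = 140e-6 m, h = 30e-6 m, L = 37174e-6 m, dP = 385e3 Pa
Step 2: Q = w * h^3 * dP / (12 * mu * L)
Q = 140e-6 * (30e-6)^3 * 385e3 / (12 * 0.001 * 37174e-6) = 3.26236079e-09 m^3/s
Step 3: Convert Q from m^3/s to nL/s (1 m^3 = 1e12 nL, so multiply by 1e12).
Q = 3262.361 nL/s


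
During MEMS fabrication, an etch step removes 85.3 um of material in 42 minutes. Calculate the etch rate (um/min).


Step 1: Etch rate = depth / time
Step 2: rate = 85.3 / 42
rate = 2.031 um/min


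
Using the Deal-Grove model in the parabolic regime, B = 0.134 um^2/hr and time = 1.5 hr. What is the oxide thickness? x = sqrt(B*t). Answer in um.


Step 1: Compute B*t = 0.134 * 1.5 = 0.201
Step 2: x = sqrt(0.201)
x = 0.448 um


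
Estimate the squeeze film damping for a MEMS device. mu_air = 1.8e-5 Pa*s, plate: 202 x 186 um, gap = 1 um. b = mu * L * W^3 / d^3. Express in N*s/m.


Step 1: Convert to SI.
L = 202e-6 m, W = 186e-6 m, d = 1e-6 m
Step 2: W^3 = (186e-6)^3 = 6.43e-12 m^3
Step 3: d^3 = (1e-6)^3 = 1.00e-18 m^3
Step 4: b = 1.8e-5 * 202e-6 * 6.43e-12 / 1.00e-18
b = 2.34e-02 N*s/m


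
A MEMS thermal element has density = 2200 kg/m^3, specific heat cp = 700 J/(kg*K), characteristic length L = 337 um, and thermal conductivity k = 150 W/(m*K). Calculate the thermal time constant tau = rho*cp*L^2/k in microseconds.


Step 1: Convert L to m: L = 337e-6 m
Step 2: L^2 = (337e-6)^2 = 1.13569e-07 m^2
Step 3: tau = 2200 * 700 * 1.13569e-07 / 150 = 1.16597507e-03 s
Step 4: Convert to microseconds (multiply by 1e6).
tau = 1165.975 us


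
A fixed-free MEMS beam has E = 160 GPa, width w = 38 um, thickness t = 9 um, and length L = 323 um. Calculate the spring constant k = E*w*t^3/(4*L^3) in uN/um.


Step 1: Convert E to consistent units (1 GPa = 1000 uN/um^2).
E = 160 GPa = 160000 uN/um^2
Step 2: Compute t^3 = 9^3 = 729
Step 3: Compute L^3 = 323^3 = 33698267
Step 4: k = 160000 * 38 * 729 / (4 * 33698267)
k = 32.8824 uN/um


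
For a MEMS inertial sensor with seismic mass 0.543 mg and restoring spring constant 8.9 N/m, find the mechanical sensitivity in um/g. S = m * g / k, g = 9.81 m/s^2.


Step 1: Convert mass: m = 0.543 mg = 5.43e-07 kg
Step 2: S = m * g / k = 5.43e-07 * 9.81 / 8.9
Step 3: S = 5.99e-07 m/g
Step 4: Convert to um/g: S = 0.599 um/g


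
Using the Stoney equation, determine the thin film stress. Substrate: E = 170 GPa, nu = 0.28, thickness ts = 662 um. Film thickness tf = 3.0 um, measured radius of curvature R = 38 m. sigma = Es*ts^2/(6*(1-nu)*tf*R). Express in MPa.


Step 1: Compute numerator: Es * ts^2 = 170 * 662^2 = 74501480 (GPa*um^2)
Step 2: Compute denominator (R in um): 6*(1-nu)*tf*R = 6*0.72*3.0*38e6 = 492480000.0 (um^2)
Step 3: sigma (GPa) = 74501480 / 492480000.0 = 1.51278e-01 GPa
Step 4: Convert to MPa (x1000): sigma = 151.3 MPa


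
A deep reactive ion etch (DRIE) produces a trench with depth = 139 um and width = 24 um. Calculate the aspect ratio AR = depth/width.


Step 1: AR = depth / width
Step 2: AR = 139 / 24
AR = 5.8


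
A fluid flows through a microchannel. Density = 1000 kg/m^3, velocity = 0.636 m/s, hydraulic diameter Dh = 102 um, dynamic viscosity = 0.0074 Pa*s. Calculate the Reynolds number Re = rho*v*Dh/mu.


Step 1: Convert Dh to meters: Dh = 102e-6 m
Step 2: Re = rho * v * Dh / mu
Re = 1000 * 0.636 * 102e-6 / 0.0074
Re = 8.766


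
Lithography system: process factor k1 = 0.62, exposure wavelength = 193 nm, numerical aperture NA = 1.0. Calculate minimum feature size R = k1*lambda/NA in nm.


Step 1: Identify values: k1 = 0.62, lambda = 193 nm, NA = 1.0
Step 2: R = k1 * lambda / NA
R = 0.62 * 193 / 1.0
R = 119.7 nm


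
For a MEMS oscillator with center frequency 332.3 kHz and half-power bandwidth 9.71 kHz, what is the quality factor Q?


Step 1: Q = f0 / bandwidth
Step 2: Q = 332.3 / 9.71
Q = 34.2


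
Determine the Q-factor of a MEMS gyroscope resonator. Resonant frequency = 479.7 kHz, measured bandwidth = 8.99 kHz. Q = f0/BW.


Step 1: Q = f0 / bandwidth
Step 2: Q = 479.7 / 8.99
Q = 53.4


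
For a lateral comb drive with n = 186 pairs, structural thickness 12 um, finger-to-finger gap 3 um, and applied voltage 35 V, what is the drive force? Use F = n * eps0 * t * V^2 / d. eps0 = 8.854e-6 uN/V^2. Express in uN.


Step 1: Parameters: n=186, eps0=8.854e-6 uN/V^2, t=12 um, V=35 V, d=3 um
Step 2: V^2 = 1225
Step 3: F = 186 * 8.854e-6 * 12 * 1225 / 3
F = 8.07 uN


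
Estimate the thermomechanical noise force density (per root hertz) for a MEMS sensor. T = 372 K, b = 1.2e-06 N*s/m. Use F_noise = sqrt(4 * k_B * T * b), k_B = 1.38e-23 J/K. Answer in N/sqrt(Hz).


Step 1: Compute 4 * k_B * T * b
= 4 * 1.38e-23 * 372 * 1.2e-06
= 2.4641e-26 N^2/Hz
Step 2: F_noise = sqrt(2.4641e-26)
F_noise = 1.57e-13 N/sqrt(Hz)


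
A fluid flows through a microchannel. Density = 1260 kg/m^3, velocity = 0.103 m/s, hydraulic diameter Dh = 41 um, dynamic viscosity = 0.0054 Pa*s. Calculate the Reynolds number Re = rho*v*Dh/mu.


Step 1: Convert Dh to meters: Dh = 41e-6 m
Step 2: Re = rho * v * Dh / mu
Re = 1260 * 0.103 * 41e-6 / 0.0054
Re = 0.985


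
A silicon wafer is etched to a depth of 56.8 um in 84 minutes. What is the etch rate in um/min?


Step 1: Etch rate = depth / time
Step 2: rate = 56.8 / 84
rate = 0.676 um/min


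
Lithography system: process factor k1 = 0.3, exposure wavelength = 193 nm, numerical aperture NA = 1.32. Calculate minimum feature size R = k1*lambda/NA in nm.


Step 1: Identify values: k1 = 0.3, lambda = 193 nm, NA = 1.32
Step 2: R = k1 * lambda / NA
R = 0.3 * 193 / 1.32
R = 43.9 nm


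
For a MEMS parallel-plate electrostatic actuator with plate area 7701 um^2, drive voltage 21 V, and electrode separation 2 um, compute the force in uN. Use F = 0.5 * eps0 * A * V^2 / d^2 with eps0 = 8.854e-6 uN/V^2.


Step 1: Identify parameters.
eps0 = 8.854e-6 uN/V^2, A = 7701 um^2, V = 21 V, d = 2 um
Step 2: Compute V^2 = 21^2 = 441
Step 3: Compute d^2 = 2^2 = 4
Step 4: F = 0.5 * 8.854e-6 * 7701 * 441 / 4
F = 3.759 uN


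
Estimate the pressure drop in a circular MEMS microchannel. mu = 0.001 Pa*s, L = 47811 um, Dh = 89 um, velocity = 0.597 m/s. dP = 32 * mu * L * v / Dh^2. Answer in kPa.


Step 1: Convert to SI: L = 47811e-6 m, Dh = 89e-6 m
Step 2: dP = 32 * 0.001 * 47811e-6 * 0.597 / (89e-6)^2
Step 3: dP = 115311.37 Pa
Step 4: Convert to kPa: dP = 115.31 kPa


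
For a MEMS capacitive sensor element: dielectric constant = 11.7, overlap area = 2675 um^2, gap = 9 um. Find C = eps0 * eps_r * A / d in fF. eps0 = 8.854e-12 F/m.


Step 1: Convert area to m^2: A = 2675e-12 m^2
Step 2: Convert gap to m: d = 9e-6 m
Step 3: C = eps0 * eps_r * A / d
C = 8.854e-12 * 11.7 * 2675e-12 / 9e-6
Step 4: Convert to fF (multiply by 1e15).
C = 30.79 fF


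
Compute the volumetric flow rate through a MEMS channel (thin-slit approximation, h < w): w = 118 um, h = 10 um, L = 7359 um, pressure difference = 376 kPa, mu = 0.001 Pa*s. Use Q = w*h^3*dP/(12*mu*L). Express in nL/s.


Step 1: Convert all dimensions to SI (meters).
w = 118e-6 m, h = 10e-6 m, L = 7359e-6 m, dP = 376e3 Pa
Step 2: Q = w * h^3 * dP / (12 * mu * L)
Q = 118e-6 * (10e-6)^3 * 376e3 / (12 * 0.001 * 7359e-6) = 5.0242334e-10 m^3/s
Step 3: Convert Q from m^3/s to nL/s (1 m^3 = 1e12 nL, so multiply by 1e12).
Q = 502.423 nL/s


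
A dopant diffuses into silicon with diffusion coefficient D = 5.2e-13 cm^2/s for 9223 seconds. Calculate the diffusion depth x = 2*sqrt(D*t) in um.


Step 1: Compute D*t = 5.2e-13 * 9223 = 4.79596e-09 cm^2
Step 2: sqrt(D*t) = 6.92529e-05 cm
Step 3: x = 2 * 6.92529e-05 cm = 1.385058e-04 cm
Step 4: Convert to um (1 cm = 1e4 um): x = 1.385 um


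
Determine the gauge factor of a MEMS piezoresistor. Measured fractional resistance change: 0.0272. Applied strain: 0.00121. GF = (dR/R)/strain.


Step 1: Identify values.
dR/R = 0.0272, strain = 0.00121
Step 2: GF = (dR/R) / strain = 0.0272 / 0.00121
GF = 22.5


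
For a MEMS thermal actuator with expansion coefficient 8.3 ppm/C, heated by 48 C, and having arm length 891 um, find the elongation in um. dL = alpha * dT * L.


Step 1: Convert CTE: alpha = 8.3 ppm/C = 8.3e-6 /C
Step 2: dL = 8.3e-6 * 48 * 891
dL = 0.355 um


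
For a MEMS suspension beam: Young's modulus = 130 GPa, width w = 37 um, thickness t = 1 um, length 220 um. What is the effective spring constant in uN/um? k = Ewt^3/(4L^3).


Step 1: Convert E to consistent units (1 GPa = 1000 uN/um^2).
E = 130 GPa = 130000 uN/um^2
Step 2: Compute t^3 = 1^3 = 1
Step 3: Compute L^3 = 220^3 = 10648000
Step 4: k = 130000 * 37 * 1 / (4 * 10648000)
k = 0.1129 uN/um


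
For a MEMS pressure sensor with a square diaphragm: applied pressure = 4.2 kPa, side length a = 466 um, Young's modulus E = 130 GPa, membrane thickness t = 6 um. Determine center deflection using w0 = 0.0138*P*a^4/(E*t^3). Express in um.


Step 1: Convert pressure to compatible units (E is in GPa, so P in GPa).
P = 4.2 kPa = 4.2e-6 GPa
Step 2: Compute numerator: 0.0138 * P * a^4.
a^4 = 466^4 = 47156728336
numerator = 0.0138 * 4.2e-6 * 47156728336 = 2.7332e+03
Step 3: Compute denominator: E * t^3 = 130 * 6^3 = 28080
Step 4: w0 = numerator / denominator = 2.7332e+03 / 28080 = 0.0973 um


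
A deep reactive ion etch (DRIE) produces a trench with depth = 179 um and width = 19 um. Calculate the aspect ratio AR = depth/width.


Step 1: AR = depth / width
Step 2: AR = 179 / 19
AR = 9.4


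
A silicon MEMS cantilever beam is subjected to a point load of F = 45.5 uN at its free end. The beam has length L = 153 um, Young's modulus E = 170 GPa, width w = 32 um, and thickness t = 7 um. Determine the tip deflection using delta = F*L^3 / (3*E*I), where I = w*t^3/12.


Step 1: Calculate the second moment of area.
I = w * t^3 / 12 = 32 * 7^3 / 12 = 914.6667 um^4
Step 2: Convert E to consistent units (1 GPa = 1000 uN/um^2).
E = 170 GPa = 170000 uN/um^2
Step 3: Calculate tip deflection.
delta = F * L^3 / (3 * E * I)
delta = 45.5 * 153^3 / (3 * 170000 * 914.6667)
delta = 0.3493 um


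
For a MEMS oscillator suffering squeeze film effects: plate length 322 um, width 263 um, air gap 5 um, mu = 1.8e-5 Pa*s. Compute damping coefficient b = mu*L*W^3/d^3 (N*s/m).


Step 1: Convert to SI.
L = 322e-6 m, W = 263e-6 m, d = 5e-6 m
Step 2: W^3 = (263e-6)^3 = 1.82e-11 m^3
Step 3: d^3 = (5e-6)^3 = 1.25e-16 m^3
Step 4: b = 1.8e-5 * 322e-6 * 1.82e-11 / 1.25e-16
b = 8.44e-04 N*s/m


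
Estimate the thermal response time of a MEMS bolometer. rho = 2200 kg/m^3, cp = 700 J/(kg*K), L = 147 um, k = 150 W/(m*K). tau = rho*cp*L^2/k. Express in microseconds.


Step 1: Convert L to m: L = 147e-6 m
Step 2: L^2 = (147e-6)^2 = 2.1609e-08 m^2
Step 3: tau = 2200 * 700 * 2.1609e-08 / 150 = 2.218524e-04 s
Step 4: Convert to microseconds (multiply by 1e6).
tau = 221.852 us


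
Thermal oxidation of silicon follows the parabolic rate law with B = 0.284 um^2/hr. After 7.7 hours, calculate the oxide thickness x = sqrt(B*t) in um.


Step 1: Compute B*t = 0.284 * 7.7 = 2.1868
Step 2: x = sqrt(2.1868)
x = 1.479 um


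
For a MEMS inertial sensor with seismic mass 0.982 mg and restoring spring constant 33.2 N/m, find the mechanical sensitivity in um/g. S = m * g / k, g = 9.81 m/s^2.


Step 1: Convert mass: m = 0.982 mg = 9.82e-07 kg
Step 2: S = m * g / k = 9.82e-07 * 9.81 / 33.2
Step 3: S = 2.90e-07 m/g
Step 4: Convert to um/g: S = 0.29 um/g


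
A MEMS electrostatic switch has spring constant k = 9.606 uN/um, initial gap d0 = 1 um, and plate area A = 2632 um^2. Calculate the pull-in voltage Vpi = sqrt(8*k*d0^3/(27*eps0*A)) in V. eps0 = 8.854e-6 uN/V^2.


Step 1: Compute numerator: 8 * k * d0^3 = 8 * 9.606 * 1^3 = 76.848
Step 2: Compute denominator: 27 * eps0 * A = 27 * 8.854e-6 * 2632 = 0.629201
Step 3: Vpi = sqrt(76.848 / 0.629201)
Vpi = 11.05 V


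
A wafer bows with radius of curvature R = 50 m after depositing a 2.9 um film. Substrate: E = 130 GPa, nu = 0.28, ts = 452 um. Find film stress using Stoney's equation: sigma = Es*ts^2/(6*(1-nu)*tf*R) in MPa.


Step 1: Compute numerator: Es * ts^2 = 130 * 452^2 = 26559520 (GPa*um^2)
Step 2: Compute denominator (R in um): 6*(1-nu)*tf*R = 6*0.72*2.9*50e6 = 626400000.0 (um^2)
Step 3: sigma (GPa) = 26559520 / 626400000.0 = 4.24e-02 GPa
Step 4: Convert to MPa (x1000): sigma = 42.4 MPa


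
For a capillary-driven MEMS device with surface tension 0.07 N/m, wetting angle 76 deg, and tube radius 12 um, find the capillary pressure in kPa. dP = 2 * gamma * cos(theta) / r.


Step 1: cos(76 deg) = 0.2419
Step 2: Convert r to m: r = 12e-6 m
Step 3: dP = 2 * 0.07 * 0.2419 / 12e-6 = 2822.2 Pa
Step 4: Convert Pa to kPa (divide by 1000).
dP = 2.82 kPa


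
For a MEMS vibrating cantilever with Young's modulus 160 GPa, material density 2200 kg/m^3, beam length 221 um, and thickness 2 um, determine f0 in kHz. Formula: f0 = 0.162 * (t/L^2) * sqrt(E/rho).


Step 1: Convert units to SI.
t_SI = 2e-6 m, L_SI = 221e-6 m
Step 2: Calculate sqrt(E/rho).
sqrt(160e9 / 2200) = 8528.03 m/s
Step 3: Compute f0.
f0 = 0.162 * 2e-6 / (221e-6)^2 * 8528.03 = 56573.0 Hz = 56.57 kHz


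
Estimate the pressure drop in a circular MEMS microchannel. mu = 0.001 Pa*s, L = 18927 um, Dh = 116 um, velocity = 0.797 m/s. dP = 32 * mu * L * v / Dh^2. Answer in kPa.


Step 1: Convert to SI: L = 18927e-6 m, Dh = 116e-6 m
Step 2: dP = 32 * 0.001 * 18927e-6 * 0.797 / (116e-6)^2
Step 3: dP = 35873.53 Pa
Step 4: Convert to kPa: dP = 35.87 kPa


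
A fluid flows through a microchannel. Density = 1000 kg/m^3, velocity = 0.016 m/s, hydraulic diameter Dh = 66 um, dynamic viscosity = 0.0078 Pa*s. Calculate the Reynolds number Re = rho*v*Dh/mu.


Step 1: Convert Dh to meters: Dh = 66e-6 m
Step 2: Re = rho * v * Dh / mu
Re = 1000 * 0.016 * 66e-6 / 0.0078
Re = 0.135


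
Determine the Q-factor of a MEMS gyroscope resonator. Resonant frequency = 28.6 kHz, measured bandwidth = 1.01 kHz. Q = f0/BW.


Step 1: Q = f0 / bandwidth
Step 2: Q = 28.6 / 1.01
Q = 28.3


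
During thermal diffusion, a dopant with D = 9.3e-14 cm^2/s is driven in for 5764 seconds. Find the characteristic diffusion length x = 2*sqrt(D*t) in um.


Step 1: Compute D*t = 9.3e-14 * 5764 = 5.36052e-10 cm^2
Step 2: sqrt(D*t) = 2.3153e-05 cm
Step 3: x = 2 * 2.3153e-05 cm = 4.6306e-05 cm
Step 4: Convert to um (1 cm = 1e4 um): x = 0.463 um


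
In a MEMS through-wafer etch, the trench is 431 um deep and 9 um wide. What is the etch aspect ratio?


Step 1: AR = depth / width
Step 2: AR = 431 / 9
AR = 47.9


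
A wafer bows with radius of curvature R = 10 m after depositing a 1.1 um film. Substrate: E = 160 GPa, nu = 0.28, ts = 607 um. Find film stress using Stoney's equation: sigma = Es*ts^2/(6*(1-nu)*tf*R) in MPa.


Step 1: Compute numerator: Es * ts^2 = 160 * 607^2 = 58951840 (GPa*um^2)
Step 2: Compute denominator (R in um): 6*(1-nu)*tf*R = 6*0.72*1.1*10e6 = 47520000.0 (um^2)
Step 3: sigma (GPa) = 58951840 / 47520000.0 = 1.240569e+00 GPa
Step 4: Convert to MPa (x1000): sigma = 1240.6 MPa


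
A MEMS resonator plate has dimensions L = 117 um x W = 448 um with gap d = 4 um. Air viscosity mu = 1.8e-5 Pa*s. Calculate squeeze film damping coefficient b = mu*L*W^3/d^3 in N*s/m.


Step 1: Convert to SI.
L = 117e-6 m, W = 448e-6 m, d = 4e-6 m
Step 2: W^3 = (448e-6)^3 = 8.99e-11 m^3
Step 3: d^3 = (4e-6)^3 = 6.40e-17 m^3
Step 4: b = 1.8e-5 * 117e-6 * 8.99e-11 / 6.40e-17
b = 2.96e-03 N*s/m


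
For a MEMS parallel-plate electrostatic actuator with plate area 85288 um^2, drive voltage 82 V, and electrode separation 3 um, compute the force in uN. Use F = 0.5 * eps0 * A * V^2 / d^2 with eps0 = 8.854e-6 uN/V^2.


Step 1: Identify parameters.
eps0 = 8.854e-6 uN/V^2, A = 85288 um^2, V = 82 V, d = 3 um
Step 2: Compute V^2 = 82^2 = 6724
Step 3: Compute d^2 = 3^2 = 9
Step 4: F = 0.5 * 8.854e-6 * 85288 * 6724 / 9
F = 282.087 uN


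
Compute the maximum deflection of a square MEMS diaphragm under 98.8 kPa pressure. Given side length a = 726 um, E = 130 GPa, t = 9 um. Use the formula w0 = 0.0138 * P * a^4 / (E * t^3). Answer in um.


Step 1: Convert pressure to compatible units (E is in GPa, so P in GPa).
P = 98.8 kPa = 98.8e-6 GPa
Step 2: Compute numerator: 0.0138 * P * a^4.
a^4 = 726^4 = 277809109776
numerator = 0.0138 * 98.8e-6 * 277809109776 = 3.787761e+05
Step 3: Compute denominator: E * t^3 = 130 * 9^3 = 94770
Step 4: w0 = numerator / denominator = 3.787761e+05 / 94770 = 3.9968 um


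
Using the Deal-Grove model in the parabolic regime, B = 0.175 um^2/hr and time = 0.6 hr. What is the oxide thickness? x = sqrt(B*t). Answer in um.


Step 1: Compute B*t = 0.175 * 0.6 = 0.105
Step 2: x = sqrt(0.105)
x = 0.324 um
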